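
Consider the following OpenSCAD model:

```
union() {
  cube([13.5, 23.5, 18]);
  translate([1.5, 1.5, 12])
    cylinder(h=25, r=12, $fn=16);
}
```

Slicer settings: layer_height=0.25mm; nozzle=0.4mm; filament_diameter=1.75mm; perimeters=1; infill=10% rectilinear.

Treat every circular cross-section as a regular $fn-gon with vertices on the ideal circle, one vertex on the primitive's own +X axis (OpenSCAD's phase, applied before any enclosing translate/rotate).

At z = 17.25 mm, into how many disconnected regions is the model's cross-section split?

At z = 17.25 mm: the cube is present — its section is the full 13.5×23.5 rectangle; the r=12 cylinder at (1.5, 1.5) contributes a regular 16-gon of circumradius 12; Combining (union): the regions partially overlap (shared area 148.02 mm²), so overlapping operands fuse into one piece — 1 connected region. The result has 1 disconnected region.

1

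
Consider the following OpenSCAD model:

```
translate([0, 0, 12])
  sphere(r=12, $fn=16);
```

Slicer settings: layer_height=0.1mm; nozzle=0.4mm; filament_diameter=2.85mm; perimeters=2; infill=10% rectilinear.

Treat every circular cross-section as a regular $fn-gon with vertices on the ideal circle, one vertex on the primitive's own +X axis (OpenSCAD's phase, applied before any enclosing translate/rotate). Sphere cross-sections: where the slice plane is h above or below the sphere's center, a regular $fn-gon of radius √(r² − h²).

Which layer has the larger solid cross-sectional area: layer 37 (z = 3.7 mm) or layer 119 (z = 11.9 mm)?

Layer 37 (z = 3.7): the sphere: section is a regular 16-gon, circumradius = √(r²−h²) = √(12²−8.3²) = 8.667 (area = (16/2)·8.667²·sin(360°/16) = 229.95 mm²). So its area = 229.95 mm². Layer 119 (z = 11.9): the r=12 sphere contributes a regular 16-gon of circumradius √(12²−0.1²) = 12.000 (area = (16/2)·12.000²·sin(360°/16) = 440.82 mm²). So its area = 440.82 mm². Layer 119 is larger (440.82 vs 229.95 mm²).

layer 119 (z = 11.9 mm)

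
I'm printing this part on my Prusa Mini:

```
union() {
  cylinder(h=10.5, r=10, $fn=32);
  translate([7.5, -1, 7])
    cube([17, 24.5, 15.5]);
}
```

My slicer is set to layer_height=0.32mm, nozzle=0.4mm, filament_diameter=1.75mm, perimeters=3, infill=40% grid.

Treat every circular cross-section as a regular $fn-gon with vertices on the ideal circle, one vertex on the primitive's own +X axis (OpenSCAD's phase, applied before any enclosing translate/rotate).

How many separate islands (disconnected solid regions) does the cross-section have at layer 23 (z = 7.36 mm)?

1

At z = 7.36 mm: the cylinder: section is a regular 32-gon, circumradius r=10; the 17×24.5 cube at (7.5, -1) contributes its full rectangle; Merging all regions: the regions partially overlap (shared area 13.55 mm²), so overlapping operands fuse into one piece — 1 connected region. Overall, the cross-section is a single solid region. Island count = 1.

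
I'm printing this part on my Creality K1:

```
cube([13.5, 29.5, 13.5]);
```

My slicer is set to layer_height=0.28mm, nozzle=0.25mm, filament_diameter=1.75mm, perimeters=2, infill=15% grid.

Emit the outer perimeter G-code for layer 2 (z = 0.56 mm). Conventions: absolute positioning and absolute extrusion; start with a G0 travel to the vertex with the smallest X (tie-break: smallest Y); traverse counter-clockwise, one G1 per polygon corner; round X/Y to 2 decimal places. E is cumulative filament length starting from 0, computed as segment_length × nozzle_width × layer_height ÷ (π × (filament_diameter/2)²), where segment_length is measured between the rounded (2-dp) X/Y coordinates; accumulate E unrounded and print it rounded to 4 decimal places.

At z = 0.56 mm: the cube is present — its section is the full 13.5×29.5 rectangle. The outline is a single polygon with 4 vertices. Extrusion per mm of travel: 0.25 × 0.28 / (π × 0.875²) = 0.029103. Accumulating E over each segment gives final E = 2.5028.

G0 X0.00 Y0.00 Z0.56
G1 X13.50 Y0.00 E0.3929
G1 X13.50 Y29.50 E1.2514
G1 X0.00 Y29.50 E1.6443
G1 X0.00 Y0.00 E2.5028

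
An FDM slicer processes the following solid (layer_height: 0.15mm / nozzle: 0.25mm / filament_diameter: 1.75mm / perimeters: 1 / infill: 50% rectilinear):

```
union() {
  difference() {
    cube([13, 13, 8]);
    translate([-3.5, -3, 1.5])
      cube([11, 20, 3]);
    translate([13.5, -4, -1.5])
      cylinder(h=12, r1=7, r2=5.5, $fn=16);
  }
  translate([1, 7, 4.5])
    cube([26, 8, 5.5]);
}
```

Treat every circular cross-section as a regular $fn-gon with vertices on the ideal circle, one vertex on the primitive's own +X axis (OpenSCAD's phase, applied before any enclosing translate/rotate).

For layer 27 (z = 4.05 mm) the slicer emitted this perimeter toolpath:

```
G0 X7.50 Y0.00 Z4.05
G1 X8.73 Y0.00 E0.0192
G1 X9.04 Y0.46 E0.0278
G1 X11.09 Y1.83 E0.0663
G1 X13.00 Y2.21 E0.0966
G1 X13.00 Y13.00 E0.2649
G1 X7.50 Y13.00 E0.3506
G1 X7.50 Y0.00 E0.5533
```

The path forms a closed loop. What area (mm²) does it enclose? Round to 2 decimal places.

65.22 mm²

Apply the shoelace formula to the sequence of (X, Y) vertices; enclosed area = 65.22 mm².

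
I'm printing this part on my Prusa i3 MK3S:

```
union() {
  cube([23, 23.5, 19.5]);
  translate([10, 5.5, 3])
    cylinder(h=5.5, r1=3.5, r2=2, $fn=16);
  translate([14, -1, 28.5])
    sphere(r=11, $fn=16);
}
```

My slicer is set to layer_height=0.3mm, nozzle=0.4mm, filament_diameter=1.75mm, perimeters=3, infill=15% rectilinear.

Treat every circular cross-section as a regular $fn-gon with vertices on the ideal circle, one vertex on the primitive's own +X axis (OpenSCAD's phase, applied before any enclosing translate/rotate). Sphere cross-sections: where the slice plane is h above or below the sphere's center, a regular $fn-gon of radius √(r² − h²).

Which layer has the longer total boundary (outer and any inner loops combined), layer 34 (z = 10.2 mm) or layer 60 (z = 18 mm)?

layer 60 (z = 18 mm)

Layer 34 (z = 10.2): the cube (footprint 23×23.5) is included at this height (perimeter 93.00 mm); the cone at (10, 5.5) is absent (z outside [3, 8.5]); the sphere at (14, -1) does not reach this height (|z−center|=18.300 > r=11); Merging all regions: only the 23×23.5 cube is present, so the union is just that shape — boundary = 93.00 mm. So its perimeter = 93.00 mm. Layer 60 (z = 18): the cube is present — its section is the full 23×23.5 rectangle (perimeter 93.00 mm); the cone at (10, 5.5) does not reach this height (z outside [3, 8.5]); the r=11 sphere at (14, -1) slices to a regular 16-gon of circumradius 3.279 (√(r²−h²) with h=10.5 from center) (perimeter = 2·16·3.279·sin(180°/16) = 20.47 mm); Combining (union): the regions partially overlap (shared area 10.10 mm²), so the edge portions inside another operand are dropped and the merged outline is re-measured after clipping — boundary = 99.11 mm. So its perimeter = 99.11 mm. Layer 60 is larger (99.11 vs 93.00 mm).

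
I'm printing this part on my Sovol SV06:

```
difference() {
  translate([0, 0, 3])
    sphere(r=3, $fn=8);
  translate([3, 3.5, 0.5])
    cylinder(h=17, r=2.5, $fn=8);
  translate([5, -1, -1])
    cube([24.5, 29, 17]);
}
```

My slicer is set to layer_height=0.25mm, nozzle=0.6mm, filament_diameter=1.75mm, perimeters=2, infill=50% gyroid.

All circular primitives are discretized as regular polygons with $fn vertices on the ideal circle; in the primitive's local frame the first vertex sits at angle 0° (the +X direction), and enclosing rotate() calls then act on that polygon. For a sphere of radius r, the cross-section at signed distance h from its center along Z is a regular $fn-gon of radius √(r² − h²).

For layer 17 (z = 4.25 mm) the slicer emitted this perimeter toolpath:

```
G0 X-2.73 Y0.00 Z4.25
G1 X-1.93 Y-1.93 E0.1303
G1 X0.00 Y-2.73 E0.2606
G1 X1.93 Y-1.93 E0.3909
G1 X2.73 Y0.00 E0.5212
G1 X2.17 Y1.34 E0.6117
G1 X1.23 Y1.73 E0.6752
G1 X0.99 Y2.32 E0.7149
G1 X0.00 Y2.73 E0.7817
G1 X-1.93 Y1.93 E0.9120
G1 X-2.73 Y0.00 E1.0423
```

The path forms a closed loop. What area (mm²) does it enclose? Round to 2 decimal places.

Apply the shoelace formula to the sequence of (X, Y) vertices; enclosed area = 20.61 mm².

20.61 mm²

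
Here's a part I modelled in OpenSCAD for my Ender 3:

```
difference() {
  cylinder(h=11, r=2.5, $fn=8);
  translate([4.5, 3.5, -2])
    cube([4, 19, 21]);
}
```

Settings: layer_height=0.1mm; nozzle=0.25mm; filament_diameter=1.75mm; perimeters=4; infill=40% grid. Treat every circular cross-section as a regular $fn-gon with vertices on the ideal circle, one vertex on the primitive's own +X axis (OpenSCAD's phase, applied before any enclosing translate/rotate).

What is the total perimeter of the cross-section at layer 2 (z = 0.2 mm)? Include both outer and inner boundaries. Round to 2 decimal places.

15.31 mm

At z = 0.2 mm: the r=2.5 cylinder contributes a regular 8-gon of circumradius 2.5 (perimeter = 2·8·2.500·sin(180°/8) = 15.31 mm); the 4×19 cube at (4.5, 3.5) contributes its full rectangle (perimeter 46.00 mm); After the difference (first − rest): starting from the r=2.5 cylinder, the 4×19 cube at (4.5, 3.5) misses the remaining region (no effect) — boundary = 15.31 mm. Overall, the cross-section is a single solid region. Total boundary length (outer) = 15.31 mm.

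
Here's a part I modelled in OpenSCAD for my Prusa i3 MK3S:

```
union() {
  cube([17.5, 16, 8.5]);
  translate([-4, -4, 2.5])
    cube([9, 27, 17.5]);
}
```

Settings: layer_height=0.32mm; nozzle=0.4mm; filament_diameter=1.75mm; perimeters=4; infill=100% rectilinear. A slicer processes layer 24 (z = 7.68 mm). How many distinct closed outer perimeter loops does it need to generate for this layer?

At z = 7.68 mm: the 17.5×16 cube contributes its full rectangle; the cube at (-4, -4) is present — its section is the full 9×27 rectangle; Combining (union): the regions partially overlap (shared area 80.00 mm²), so overlapping operands fuse into one piece — 1 connected region. The result has 1 disconnected region.

1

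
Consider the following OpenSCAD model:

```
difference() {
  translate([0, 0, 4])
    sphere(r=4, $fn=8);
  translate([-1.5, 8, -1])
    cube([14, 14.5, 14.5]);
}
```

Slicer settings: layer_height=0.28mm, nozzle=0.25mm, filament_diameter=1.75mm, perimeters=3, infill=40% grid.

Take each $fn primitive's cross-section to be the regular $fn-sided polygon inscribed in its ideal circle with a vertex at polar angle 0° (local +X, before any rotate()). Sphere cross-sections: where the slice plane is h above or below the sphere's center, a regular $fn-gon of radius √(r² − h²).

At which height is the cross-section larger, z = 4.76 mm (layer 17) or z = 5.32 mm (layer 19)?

Layer 17 (z = 4.76): the r=4 sphere slices to a regular 8-gon of circumradius 3.927 (√(r²−h²) with h=0.76 from center) (area = (8/2)·3.927²·sin(360°/8) = 43.62 mm²); the cube at (-1.5, 8) (footprint 14×14.5) is included at this height (area 203.00 mm²); After the difference (first − rest): starting from the r=4 sphere (43.62 mm²), the 14×14.5 cube at (-1.5, 8) misses the remaining region (no effect) — area = 43.62 mm². So its area = 43.62 mm². Layer 19 (z = 5.32): the sphere: section is a regular 8-gon, circumradius = √(r²−h²) = √(4²−1.32²) = 3.776 (area = (8/2)·3.776²·sin(360°/8) = 40.33 mm²); the cube at (-1.5, 8) is present — its section is the full 14×14.5 rectangle (area 203.00 mm²); After the difference (first − rest): starting from the r=4 sphere (40.33 mm²), the 14×14.5 cube at (-1.5, 8) misses the remaining region (no effect) — area = 40.33 mm². So its area = 40.33 mm². Layer 17 is larger (43.62 vs 40.33 mm²).

layer 17 (z = 4.76 mm)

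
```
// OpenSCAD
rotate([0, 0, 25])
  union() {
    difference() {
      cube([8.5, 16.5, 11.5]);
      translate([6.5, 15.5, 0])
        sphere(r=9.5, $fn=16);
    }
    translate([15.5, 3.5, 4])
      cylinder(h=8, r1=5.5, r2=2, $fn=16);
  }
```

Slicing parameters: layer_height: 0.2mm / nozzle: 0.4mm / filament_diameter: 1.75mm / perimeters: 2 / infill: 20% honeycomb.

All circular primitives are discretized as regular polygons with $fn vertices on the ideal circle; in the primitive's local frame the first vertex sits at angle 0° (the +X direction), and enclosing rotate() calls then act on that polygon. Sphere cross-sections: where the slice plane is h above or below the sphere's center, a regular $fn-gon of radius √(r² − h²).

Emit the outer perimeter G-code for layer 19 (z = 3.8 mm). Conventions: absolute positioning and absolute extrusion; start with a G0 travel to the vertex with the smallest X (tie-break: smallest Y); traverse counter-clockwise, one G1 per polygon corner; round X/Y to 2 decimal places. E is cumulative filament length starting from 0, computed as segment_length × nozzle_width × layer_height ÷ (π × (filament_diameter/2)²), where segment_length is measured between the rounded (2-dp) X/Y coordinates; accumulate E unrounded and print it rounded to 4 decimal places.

G0 X-4.17 Y8.93 Z3.80
G1 X0.00 Y0.00 E0.3278
G1 X7.70 Y3.59 E0.6104
G1 X4.66 Y10.11 E0.8496
G1 X3.02 Y8.90 E0.9174
G1 X-0.28 Y8.10 E1.0304
G1 X-3.64 Y8.61 E1.1434
G1 X-4.17 Y8.93 E1.1640

At z = 3.8 mm: the cube (footprint 8.5×16.5) is included at this height; the r=9.5 sphere at (6.5, 15.5) slices to a regular 16-gon of circumradius 8.707 (√(r²−h²) with h=3.8 from center); Taking the first minus the rest: starting from the 8.5×16.5 cube, the r=9.5 sphere at (6.5, 15.5) partially overlaps it — only the 75.51 mm² overlap (of its 232.09 mm²) is removed, clipping the outline — 1 connected region; the cone at (15.5, 3.5) does not reach this height (z outside [4, 12]); Merging all regions: only that combined region is present, so the union is just that shape — 1 connected region; (whole slice rotated 25° about Z — lengths, areas and connectivity unchanged). The outline is a single polygon with 7 vertices. Extrusion per mm of travel: 0.4 × 0.2 / (π × 0.875²) = 0.033260. Accumulating E over each segment gives final E = 1.1640.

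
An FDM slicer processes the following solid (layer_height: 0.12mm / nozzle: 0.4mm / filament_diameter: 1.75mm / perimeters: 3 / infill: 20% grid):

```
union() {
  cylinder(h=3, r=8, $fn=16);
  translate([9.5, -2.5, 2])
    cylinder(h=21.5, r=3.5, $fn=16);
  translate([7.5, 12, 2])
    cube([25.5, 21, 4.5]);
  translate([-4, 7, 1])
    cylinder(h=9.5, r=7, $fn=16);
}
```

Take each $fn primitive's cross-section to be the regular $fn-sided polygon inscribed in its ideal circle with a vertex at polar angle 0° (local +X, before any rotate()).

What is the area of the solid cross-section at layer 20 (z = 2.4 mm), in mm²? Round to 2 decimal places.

854.85 mm²

At z = 2.4 mm: the cylinder: section is a regular 16-gon, circumradius r=8 (area = (16/2)·8.000²·sin(360°/16) = 195.93 mm²); the cylinder at (9.5, -2.5): section is a regular 16-gon, circumradius r=3.5 (area = (16/2)·3.500²·sin(360°/16) = 37.50 mm²); the cube at (7.5, 12) (footprint 25.5×21) is included at this height (area 535.50 mm²); the r=7 cylinder at (-4, 7) contributes a regular 16-gon of circumradius 7 (area = (16/2)·7.000²·sin(360°/16) = 150.01 mm²); Taking the union: the regions partially overlap — summed areas 918.95 mm² minus the doubly-counted overlap 64.10 mm² gives 854.85 mm² — area = 854.85 mm². Overall, the cross-section has 2 separate islands. Net area = 854.85 mm².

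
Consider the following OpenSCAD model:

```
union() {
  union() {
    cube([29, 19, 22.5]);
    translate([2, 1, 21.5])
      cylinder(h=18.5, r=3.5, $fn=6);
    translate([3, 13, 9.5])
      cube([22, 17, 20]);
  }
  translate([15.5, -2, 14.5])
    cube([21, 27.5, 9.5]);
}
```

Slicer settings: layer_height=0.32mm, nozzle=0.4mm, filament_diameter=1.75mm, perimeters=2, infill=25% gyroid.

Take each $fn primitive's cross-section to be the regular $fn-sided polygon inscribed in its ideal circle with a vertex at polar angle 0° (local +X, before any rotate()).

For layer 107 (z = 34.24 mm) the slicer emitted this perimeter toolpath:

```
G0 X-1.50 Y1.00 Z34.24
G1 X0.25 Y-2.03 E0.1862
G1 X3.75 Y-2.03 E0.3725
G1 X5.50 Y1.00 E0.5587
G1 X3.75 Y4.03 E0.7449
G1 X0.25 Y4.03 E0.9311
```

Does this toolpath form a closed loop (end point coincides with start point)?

Start point (G0): (-1.50, 1.00). End point (last G1): the path does not return to the start — open.

no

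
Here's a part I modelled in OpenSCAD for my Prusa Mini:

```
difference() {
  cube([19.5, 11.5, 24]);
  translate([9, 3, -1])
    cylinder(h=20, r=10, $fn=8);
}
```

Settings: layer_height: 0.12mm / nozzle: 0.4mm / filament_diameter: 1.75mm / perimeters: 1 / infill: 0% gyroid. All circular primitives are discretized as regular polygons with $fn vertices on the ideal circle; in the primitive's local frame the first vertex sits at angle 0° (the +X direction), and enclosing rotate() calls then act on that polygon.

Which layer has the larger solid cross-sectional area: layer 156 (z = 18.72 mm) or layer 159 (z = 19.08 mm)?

Layer 156 (z = 18.72): the 19.5×11.5 cube contributes its full rectangle (area 224.25 mm²); the r=10 cylinder at (9, 3) gives a regular 8-gon of circumradius 10 (constant along its height) (area = (8/2)·10.000²·sin(360°/8) = 282.84 mm²); Taking the first minus the rest: starting from the 19.5×11.5 cube (224.25 mm²), the r=10 cylinder at (9, 3) partially overlaps it — only the 189.85 mm² overlap (of its 282.84 mm²) is removed, clipping the outline — area = 34.40 mm². So its area = 34.40 mm². Layer 159 (z = 19.08): the cube (footprint 19.5×11.5) is included at this height (area 224.25 mm²); the cylinder at (9, 3) is absent (z outside [-1, 19]); Subtracting the remaining from the first: none of the subtracted shapes is present at this height, so the 19.5×11.5 cube is unchanged — area = 224.25 mm². So its area = 224.25 mm². Layer 159 is larger (224.25 vs 34.40 mm²).

layer 159 (z = 19.08 mm)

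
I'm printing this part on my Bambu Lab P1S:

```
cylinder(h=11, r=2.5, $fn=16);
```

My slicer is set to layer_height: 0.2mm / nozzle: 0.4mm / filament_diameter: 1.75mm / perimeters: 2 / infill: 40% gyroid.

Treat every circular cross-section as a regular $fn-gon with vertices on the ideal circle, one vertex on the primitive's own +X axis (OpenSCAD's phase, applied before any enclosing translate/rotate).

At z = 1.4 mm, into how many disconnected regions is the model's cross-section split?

At z = 1.4 mm: the r=2.5 cylinder gives a regular 16-gon of circumradius 2.5 (constant along its height). The result has 1 disconnected region.

1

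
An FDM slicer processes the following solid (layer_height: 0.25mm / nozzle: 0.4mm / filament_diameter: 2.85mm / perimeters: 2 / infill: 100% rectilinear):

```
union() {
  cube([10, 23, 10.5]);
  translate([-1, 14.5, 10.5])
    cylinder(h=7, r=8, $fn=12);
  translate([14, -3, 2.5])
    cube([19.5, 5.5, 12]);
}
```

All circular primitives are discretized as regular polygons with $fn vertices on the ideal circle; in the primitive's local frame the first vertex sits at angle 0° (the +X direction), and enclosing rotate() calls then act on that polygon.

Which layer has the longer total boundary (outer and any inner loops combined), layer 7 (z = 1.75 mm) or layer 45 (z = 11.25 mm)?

Layer 7 (z = 1.75): the 10×23 cube contributes its full rectangle (perimeter 66.00 mm); the cylinder at (-1, 14.5) does not reach this height (z outside [10.5, 17.5]); the cube at (14, -3) is not intersected at this z (z outside [2.5, 14.5]); Taking the union: only the 10×23 cube is present, so the union is just that shape — boundary = 66.00 mm. So its perimeter = 66.00 mm. Layer 45 (z = 11.25): the cube does not reach this height (z outside [0, 10.5]); the r=8 cylinder at (-1, 14.5) gives a regular 12-gon of circumradius 8 (constant along its height) (perimeter = 2·12·8.000·sin(180°/12) = 49.69 mm); the 19.5×5.5 cube at (14, -3) contributes its full rectangle (perimeter 50.00 mm); Merging all regions: the 2 present regions are separate (no shared area or edge), so areas and boundary lengths simply add and each stays a separate island — boundary = 99.69 mm. So its perimeter = 99.69 mm. Layer 45 is larger (99.69 vs 66.00 mm).

layer 45 (z = 11.25 mm)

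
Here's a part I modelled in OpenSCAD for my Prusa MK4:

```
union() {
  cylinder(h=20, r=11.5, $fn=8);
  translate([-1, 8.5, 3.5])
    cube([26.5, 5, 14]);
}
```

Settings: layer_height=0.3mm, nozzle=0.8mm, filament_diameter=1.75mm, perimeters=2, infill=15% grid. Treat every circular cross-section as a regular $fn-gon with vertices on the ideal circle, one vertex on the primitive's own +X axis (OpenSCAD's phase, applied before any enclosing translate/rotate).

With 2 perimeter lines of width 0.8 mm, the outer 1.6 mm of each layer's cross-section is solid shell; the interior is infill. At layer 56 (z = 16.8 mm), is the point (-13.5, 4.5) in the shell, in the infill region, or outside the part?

outside

At z = 16.8 mm: the r=11.5 cylinder contributes a regular 8-gon of circumradius 11.5; the cube at (-1, 8.5) (footprint 26.5×5) is included at this height; Taking the union: the regions partially overlap (shared area 13.66 mm²), so overlapping operands fuse into one piece — 1 connected region. Overall, the cross-section is a single solid region. The nearest boundary edge runs (-11.50, 0.00)→(-8.13, 8.13); distance from the point to it = 3.57 mm. The point is not inside any of the regions above, so it lies outside the cross-section (3.57 mm from the nearest boundary).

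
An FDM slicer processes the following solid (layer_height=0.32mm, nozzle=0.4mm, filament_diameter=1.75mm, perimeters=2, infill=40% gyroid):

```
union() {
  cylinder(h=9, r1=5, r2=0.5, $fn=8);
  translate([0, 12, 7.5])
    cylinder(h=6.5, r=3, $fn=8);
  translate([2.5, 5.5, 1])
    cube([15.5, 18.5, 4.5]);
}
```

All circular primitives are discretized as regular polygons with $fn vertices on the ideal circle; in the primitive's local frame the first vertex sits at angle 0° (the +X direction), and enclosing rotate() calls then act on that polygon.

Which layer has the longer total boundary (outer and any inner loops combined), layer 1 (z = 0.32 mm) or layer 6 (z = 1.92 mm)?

Layer 1 (z = 0.32): the cone (r1=5→r2=0.5) has section circumradius 4.840 here — a regular 8-gon (perimeter = 2·8·4.840·sin(180°/8) = 29.64 mm); the cylinder at (0, 12) does not reach this height (z outside [7.5, 14]); the cube at (2.5, 5.5) is not intersected at this z (z outside [1, 5.5]); Taking the union: only the cone is present, so the union is just that shape — boundary = 29.64 mm. So its perimeter = 29.64 mm. Layer 6 (z = 1.92): the cone contributes a regular 8-gon of circumradius 4.040 (interpolated between r1=5 and r2=0.5 at t=0.213) (perimeter = 2·8·4.040·sin(180°/8) = 24.74 mm); the cylinder at (0, 12) is absent (z outside [7.5, 14]); the cube at (2.5, 5.5) (footprint 15.5×18.5) is included at this height (perimeter 68.00 mm); Taking the union: the 2 present regions are separate (no shared area or edge), so areas and boundary lengths simply add and each stays a separate island — boundary = 92.74 mm. So its perimeter = 92.74 mm. Layer 6 is larger (92.74 vs 29.64 mm).

layer 6 (z = 1.92 mm)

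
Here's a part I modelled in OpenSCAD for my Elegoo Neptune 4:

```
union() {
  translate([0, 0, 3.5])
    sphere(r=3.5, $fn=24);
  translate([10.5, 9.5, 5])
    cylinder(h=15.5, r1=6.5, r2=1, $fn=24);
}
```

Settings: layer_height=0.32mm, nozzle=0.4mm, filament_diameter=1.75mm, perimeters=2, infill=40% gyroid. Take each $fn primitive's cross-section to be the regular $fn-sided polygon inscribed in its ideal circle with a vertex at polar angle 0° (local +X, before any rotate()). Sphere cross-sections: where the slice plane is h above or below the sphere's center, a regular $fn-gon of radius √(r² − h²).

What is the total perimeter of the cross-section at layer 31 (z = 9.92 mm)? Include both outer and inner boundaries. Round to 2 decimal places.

At z = 9.92 mm: the sphere does not reach this height (|z−center|=6.420 > r=3.5); the cone at (10.5, 9.5) (r1=6.5→r2=1) has section circumradius 4.754 here — a regular 24-gon (perimeter = 2·24·4.754·sin(180°/24) = 29.79 mm); Merging all regions: only the cone at (10.5, 9.5) is present, so the union is just that shape — boundary = 29.79 mm. Overall, the cross-section is a single solid region. Total boundary length (outer) = 29.79 mm.

29.79 mm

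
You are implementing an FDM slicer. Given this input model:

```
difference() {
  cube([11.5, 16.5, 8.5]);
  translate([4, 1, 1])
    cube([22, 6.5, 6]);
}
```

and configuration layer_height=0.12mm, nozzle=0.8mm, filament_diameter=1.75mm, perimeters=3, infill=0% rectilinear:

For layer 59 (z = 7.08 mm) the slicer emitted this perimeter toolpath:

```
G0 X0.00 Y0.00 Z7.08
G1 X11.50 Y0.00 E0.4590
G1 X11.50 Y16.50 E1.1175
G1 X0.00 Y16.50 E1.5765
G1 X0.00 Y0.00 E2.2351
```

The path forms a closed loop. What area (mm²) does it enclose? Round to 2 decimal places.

Apply the shoelace formula to the sequence of (X, Y) vertices; enclosed area = 189.75 mm².

189.75 mm²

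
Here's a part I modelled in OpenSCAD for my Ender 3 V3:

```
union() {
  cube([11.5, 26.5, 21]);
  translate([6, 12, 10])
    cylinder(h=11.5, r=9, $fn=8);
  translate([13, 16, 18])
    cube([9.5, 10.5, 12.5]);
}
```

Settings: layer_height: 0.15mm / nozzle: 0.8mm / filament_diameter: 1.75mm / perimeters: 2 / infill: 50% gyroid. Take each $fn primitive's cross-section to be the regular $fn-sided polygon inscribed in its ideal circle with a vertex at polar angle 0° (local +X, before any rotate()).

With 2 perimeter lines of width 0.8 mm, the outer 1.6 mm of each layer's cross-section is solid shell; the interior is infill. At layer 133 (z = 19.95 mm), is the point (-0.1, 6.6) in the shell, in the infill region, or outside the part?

shell

At z = 19.95 mm: the cube (footprint 11.5×26.5) is included at this height; the cylinder at (6, 12): section is a regular 8-gon, circumradius r=9; the 9.5×10.5 cube at (13, 16) contributes its full rectangle; Taking the union: the regions partially overlap (shared area 179.70 mm²), so overlapping operands fuse into one piece — 1 connected region. Overall, the cross-section is a single solid region. The nearest boundary edge runs (-0.36, 5.64)→(-3.00, 12.00); distance from the point to it = 0.61 mm. The point is inside the cross-section, 0.61 mm from the nearest boundary — within the 1.6 mm shell band (2 × 0.8).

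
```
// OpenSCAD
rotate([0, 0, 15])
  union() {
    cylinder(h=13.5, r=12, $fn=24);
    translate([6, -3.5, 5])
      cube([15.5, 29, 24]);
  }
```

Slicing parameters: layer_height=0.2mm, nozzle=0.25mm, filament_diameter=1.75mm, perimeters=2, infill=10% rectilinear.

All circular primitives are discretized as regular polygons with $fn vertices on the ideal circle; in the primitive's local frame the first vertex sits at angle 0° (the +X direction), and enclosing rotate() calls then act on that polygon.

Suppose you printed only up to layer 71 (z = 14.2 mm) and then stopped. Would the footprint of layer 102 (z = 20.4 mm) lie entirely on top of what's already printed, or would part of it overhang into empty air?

entirely on top

Compare the two slices. At z = 14.2: the cylinder does not reach this height (z outside [0, 13.5]); the cube at (6, -3.5) is present — its section is the full 15.5×29 rectangle (area 449.50 mm²); Merging all regions: only the 15.5×29 cube at (6, -3.5) is present, so the union is just that shape — area = 449.50 mm²; (rotated 15° about Z; rotation is an isometry so areas/perimeters/island counts are preserved). At z = 20.4: the cylinder does not reach this height (z outside [0, 13.5]); the cube at (6, -3.5) (footprint 15.5×29) is included at this height (area 449.50 mm²); Combining (union): only the 15.5×29 cube at (6, -3.5) is present, so the union is just that shape — area = 449.50 mm²; (whole slice rotated 15° about Z — lengths, areas and connectivity unchanged). Checking containment: the cross-section at z = 20.4 is a subset of the cross-section at z = 14.2.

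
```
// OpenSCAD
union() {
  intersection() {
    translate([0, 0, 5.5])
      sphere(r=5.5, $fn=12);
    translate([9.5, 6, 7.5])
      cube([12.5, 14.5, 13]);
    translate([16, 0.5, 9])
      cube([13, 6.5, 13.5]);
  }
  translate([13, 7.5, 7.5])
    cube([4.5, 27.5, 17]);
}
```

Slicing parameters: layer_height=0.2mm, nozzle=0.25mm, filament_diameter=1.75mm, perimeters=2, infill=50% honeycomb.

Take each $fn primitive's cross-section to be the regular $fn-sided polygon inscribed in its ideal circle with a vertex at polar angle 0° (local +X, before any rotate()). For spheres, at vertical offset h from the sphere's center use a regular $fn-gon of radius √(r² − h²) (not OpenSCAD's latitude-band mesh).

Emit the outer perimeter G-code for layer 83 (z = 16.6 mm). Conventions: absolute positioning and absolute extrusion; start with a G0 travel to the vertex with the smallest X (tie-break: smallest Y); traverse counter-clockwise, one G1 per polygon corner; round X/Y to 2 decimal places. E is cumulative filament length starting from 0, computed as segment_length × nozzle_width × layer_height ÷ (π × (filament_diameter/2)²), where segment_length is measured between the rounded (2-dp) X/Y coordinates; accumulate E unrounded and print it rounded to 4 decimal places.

G0 X13.00 Y7.50 Z16.60
G1 X17.50 Y7.50 E0.0935
G1 X17.50 Y35.00 E0.6652
G1 X13.00 Y35.00 E0.7587
G1 X13.00 Y7.50 E1.3304

At z = 16.6 mm: the sphere is absent (|z−center|=11.100 > r=5.5); the cube at (9.5, 6) (footprint 12.5×14.5) is included at this height; the cube at (16, 0.5) is present — its section is the full 13×6.5 rectangle; After intersecting: at least one operand is absent at this height, so nothing remains; the 4.5×27.5 cube at (13, 7.5) contributes its full rectangle; Taking the union: only the 4.5×27.5 cube at (13, 7.5) is present, so the union is just that shape — 1 connected region. The outline is a single polygon with 4 vertices. Extrusion per mm of travel: 0.25 × 0.2 / (π × 0.875²) = 0.020788. Accumulating E over each segment gives final E = 1.3304.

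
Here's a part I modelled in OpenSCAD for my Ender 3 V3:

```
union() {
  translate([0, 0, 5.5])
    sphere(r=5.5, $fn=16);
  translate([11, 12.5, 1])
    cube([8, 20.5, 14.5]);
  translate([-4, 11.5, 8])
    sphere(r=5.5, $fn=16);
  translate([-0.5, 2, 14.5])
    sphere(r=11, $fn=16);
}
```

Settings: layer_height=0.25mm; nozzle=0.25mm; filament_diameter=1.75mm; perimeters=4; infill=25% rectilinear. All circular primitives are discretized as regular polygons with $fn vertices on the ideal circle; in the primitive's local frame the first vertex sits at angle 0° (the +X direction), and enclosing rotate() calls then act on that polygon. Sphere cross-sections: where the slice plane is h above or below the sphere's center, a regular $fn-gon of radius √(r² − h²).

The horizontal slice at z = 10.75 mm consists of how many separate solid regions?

2

At z = 10.75 mm: the sphere: section is a regular 16-gon, circumradius = √(r²−h²) = √(5.5²−5.25²) = 1.639; the cube at (11, 12.5) (footprint 8×20.5) is included at this height; the r=5.5 sphere at (-4, 11.5) slices to a regular 16-gon of circumradius 4.763 (√(r²−h²) with h=2.75 from center); the sphere at (-0.5, 2): section is a regular 16-gon, circumradius = √(r²−h²) = √(11²−3.75²) = 10.341; Combining (union): the regions partially overlap (shared area 40.40 mm²), so overlapping operands fuse into one piece — 2 connected regions. The result has 2 disconnected regions.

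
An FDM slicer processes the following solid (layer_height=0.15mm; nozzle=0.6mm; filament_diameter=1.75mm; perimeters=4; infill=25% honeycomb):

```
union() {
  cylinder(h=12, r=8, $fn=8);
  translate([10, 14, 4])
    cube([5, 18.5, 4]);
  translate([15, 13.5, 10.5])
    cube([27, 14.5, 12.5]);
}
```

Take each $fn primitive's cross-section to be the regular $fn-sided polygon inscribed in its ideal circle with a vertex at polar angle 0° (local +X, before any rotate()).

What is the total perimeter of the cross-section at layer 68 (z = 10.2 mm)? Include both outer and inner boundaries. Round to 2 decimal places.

At z = 10.2 mm: the r=8 cylinder gives a regular 8-gon of circumradius 8 (constant along its height) (perimeter = 2·8·8.000·sin(180°/8) = 48.98 mm); the cube at (10, 14) does not reach this height (z outside [4, 8]); the cube at (15, 13.5) is absent (z outside [10.5, 23]); Taking the union: only the r=8 cylinder is present, so the union is just that shape — boundary = 48.98 mm. Overall, the cross-section is a single solid region. Total boundary length (outer) = 48.98 mm.

48.98 mm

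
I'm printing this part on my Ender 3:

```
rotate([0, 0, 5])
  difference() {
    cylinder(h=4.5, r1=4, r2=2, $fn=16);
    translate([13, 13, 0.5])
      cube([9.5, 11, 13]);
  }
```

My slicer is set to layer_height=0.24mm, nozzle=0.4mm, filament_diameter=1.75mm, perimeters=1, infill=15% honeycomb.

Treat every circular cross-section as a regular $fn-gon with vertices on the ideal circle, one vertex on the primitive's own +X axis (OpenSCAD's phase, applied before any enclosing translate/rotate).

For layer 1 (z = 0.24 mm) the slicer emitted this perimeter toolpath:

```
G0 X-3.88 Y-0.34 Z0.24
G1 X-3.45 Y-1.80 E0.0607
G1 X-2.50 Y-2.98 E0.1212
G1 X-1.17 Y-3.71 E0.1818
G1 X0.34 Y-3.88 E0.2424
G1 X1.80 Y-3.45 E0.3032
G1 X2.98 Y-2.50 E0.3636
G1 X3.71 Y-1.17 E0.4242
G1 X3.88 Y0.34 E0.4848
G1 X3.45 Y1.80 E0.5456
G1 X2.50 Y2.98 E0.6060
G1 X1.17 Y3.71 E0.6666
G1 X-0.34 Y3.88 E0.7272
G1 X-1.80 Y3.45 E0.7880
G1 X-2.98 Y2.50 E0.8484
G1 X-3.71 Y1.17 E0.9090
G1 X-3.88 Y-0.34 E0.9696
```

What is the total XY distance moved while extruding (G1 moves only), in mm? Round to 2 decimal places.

24.29 mm

Sum the Euclidean lengths of each G1 segment: total = 24.29 mm.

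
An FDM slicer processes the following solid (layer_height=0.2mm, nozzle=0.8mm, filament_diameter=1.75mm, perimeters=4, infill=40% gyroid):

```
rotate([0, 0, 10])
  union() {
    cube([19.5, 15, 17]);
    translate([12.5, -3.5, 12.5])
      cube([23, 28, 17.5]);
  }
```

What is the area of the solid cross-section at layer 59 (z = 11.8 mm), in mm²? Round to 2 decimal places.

At z = 11.8 mm: the 19.5×15 cube contributes its full rectangle (area 292.50 mm²); the cube at (12.5, -3.5) is not intersected at this z (z outside [12.5, 30]); Taking the union: only the 19.5×15 cube is present, so the union is just that shape — area = 292.50 mm²; (whole slice rotated 10° about Z — lengths, areas and connectivity unchanged). Overall, the cross-section is a single solid region. Net area = 292.50 mm².

292.50 mm²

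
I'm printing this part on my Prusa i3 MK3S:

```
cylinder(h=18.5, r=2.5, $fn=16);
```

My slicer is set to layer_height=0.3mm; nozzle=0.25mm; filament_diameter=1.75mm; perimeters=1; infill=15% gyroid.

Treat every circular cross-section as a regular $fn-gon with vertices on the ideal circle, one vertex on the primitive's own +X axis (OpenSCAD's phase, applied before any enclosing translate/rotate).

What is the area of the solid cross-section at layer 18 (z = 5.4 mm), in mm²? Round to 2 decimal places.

19.13 mm²

At z = 5.4 mm: the r=2.5 cylinder contributes a regular 16-gon of circumradius 2.5 (area = (16/2)·2.500²·sin(360°/16) = 19.13 mm²). Overall, the cross-section is a single solid region. Net area = 19.13 mm².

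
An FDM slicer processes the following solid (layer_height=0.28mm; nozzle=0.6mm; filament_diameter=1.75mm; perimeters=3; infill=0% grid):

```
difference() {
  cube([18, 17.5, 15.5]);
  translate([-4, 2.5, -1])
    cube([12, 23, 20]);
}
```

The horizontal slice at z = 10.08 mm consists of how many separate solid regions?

1

At z = 10.08 mm: the 18×17.5 cube contributes its full rectangle; the 12×23 cube at (-4, 2.5) contributes its full rectangle; After the difference (first − rest): starting from the 18×17.5 cube, the 12×23 cube at (-4, 2.5) partially overlaps it — only the 120.00 mm² overlap (of its 276.00 mm²) is removed, clipping the outline — 1 connected region. The result has 1 disconnected region.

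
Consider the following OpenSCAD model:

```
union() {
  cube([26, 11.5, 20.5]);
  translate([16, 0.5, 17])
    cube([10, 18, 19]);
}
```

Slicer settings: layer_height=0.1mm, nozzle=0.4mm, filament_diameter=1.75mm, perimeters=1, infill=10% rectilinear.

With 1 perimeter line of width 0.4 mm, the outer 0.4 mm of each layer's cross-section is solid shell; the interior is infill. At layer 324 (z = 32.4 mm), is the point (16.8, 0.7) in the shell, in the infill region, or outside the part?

shell

At z = 32.4 mm: the cube does not reach this height (z outside [0, 20.5]); the cube at (16, 0.5) is present — its section is the full 10×18 rectangle; Merging all regions: only the 10×18 cube at (16, 0.5) is present, so the union is just that shape — 1 connected region. Overall, the cross-section is a single solid region. The nearest boundary edge runs (16.00, 0.50)→(26.00, 0.50); distance from the point to it = 0.20 mm. The point is inside the cross-section, 0.20 mm from the nearest boundary — within the 0.4 mm shell band (1 × 0.4).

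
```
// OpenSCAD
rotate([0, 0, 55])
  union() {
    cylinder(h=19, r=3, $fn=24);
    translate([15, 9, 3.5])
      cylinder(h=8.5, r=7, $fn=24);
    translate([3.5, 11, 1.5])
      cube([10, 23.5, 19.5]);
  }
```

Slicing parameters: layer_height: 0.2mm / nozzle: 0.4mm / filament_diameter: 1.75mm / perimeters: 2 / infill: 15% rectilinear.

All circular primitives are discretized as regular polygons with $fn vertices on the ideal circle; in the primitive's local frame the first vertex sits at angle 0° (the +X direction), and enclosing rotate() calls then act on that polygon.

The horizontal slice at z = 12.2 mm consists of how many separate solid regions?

At z = 12.2 mm: the cylinder: section is a regular 24-gon, circumradius r=3; the cylinder at (15, 9) is not intersected at this z (z outside [3.5, 12]); the cube at (3.5, 11) (footprint 10×23.5) is included at this height; Combining (union): the 2 present regions are separate (no shared area or edge), so areas and boundary lengths simply add and each stays a separate island — 2 connected regions; (whole slice rotated 55° about Z — lengths, areas and connectivity unchanged). The result has 2 disconnected regions.

2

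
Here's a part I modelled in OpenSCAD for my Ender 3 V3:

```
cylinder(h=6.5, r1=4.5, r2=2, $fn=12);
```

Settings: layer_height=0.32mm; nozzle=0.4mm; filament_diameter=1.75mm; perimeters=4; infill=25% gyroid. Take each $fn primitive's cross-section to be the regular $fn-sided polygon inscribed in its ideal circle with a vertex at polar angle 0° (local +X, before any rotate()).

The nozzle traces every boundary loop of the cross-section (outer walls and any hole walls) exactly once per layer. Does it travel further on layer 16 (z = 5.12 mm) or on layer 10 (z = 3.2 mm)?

layer 10 (z = 3.2 mm)

Layer 16 (z = 5.12): the cone (r1=4.5→r2=2) has section circumradius 2.531 here — a regular 12-gon (perimeter = 2·12·2.531·sin(180°/12) = 15.72 mm). So its perimeter = 15.72 mm. Layer 10 (z = 3.2): the cone contributes a regular 12-gon of circumradius 3.269 (interpolated between r1=4.5 and r2=2 at t=0.492) (perimeter = 2·12·3.269·sin(180°/12) = 20.31 mm). So its perimeter = 20.31 mm. Layer 10 is larger (20.31 vs 15.72 mm).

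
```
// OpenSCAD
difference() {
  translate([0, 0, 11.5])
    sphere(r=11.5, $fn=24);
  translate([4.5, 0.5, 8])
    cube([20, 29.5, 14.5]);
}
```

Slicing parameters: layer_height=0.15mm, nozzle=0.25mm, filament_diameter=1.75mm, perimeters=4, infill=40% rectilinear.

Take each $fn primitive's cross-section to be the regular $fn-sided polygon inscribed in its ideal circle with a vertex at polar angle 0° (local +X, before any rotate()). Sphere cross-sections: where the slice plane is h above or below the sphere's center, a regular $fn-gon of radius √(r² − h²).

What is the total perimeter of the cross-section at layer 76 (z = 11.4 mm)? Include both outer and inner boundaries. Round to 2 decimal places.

76.10 mm

At z = 11.4 mm: the r=11.5 sphere slices to a regular 24-gon of circumradius 11.500 (√(r²−h²) with h=0.1 from center) (perimeter = 2·24·11.500·sin(180°/24) = 72.05 mm); the cube at (4.5, 0.5) (footprint 20×29.5) is included at this height (perimeter 99.00 mm); After the difference (first − rest): starting from the r=11.5 sphere, the 20×29.5 cube at (4.5, 0.5) partially overlaps it — only the 49.11 mm² overlap (of its 590.00 mm²) is removed, clipping the outline — boundary = 76.10 mm. Overall, the cross-section is a single solid region. Total boundary length (outer) = 76.10 mm.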